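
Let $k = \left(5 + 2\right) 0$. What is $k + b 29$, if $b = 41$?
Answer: $1189$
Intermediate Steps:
$k = 0$ ($k = 7 \cdot 0 = 0$)
$k + b 29 = 0 + 41 \cdot 29 = 0 + 1189 = 1189$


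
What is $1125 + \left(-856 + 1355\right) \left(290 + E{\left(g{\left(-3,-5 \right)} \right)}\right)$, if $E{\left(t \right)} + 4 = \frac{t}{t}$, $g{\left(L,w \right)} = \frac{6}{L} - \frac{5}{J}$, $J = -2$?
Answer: $144338$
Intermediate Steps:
$g{\left(L,w \right)} = \frac{5}{2} + \frac{6}{L}$ ($g{\left(L,w \right)} = \frac{6}{L} - \frac{5}{-2} = \frac{6}{L} - - \frac{5}{2} = \frac{6}{L} + \frac{5}{2} = \frac{5}{2} + \frac{6}{L}$)
$E{\left(t \right)} = -3$ ($E{\left(t \right)} = -4 + \frac{t}{t} = -4 + 1 = -3$)
$1125 + \left(-856 + 1355\right) \left(290 + E{\left(g{\left(-3,-5 \right)} \right)}\right) = 1125 + \left(-856 + 1355\right) \left(290 - 3\right) = 1125 + 499 \cdot 287 = 1125 + 143213 = 144338$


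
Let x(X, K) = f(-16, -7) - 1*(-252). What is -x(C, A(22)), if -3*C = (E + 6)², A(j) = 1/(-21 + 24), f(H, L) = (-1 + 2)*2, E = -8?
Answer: -254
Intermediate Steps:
f(H, L) = 2 (f(H, L) = 1*2 = 2)
A(j) = ⅓ (A(j) = 1/3 = ⅓)
C = -4/3 (C = -(-8 + 6)²/3 = -⅓*(-2)² = -⅓*4 = -4/3 ≈ -1.3333)
x(X, K) = 254 (x(X, K) = 2 - 1*(-252) = 2 + 252 = 254)
-x(C, A(22)) = -1*254 = -254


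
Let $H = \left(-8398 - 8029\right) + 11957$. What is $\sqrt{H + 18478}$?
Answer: $2 \sqrt{3502} \approx 118.36$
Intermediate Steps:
$H = -4470$ ($H = -16427 + 11957 = -4470$)
$\sqrt{H + 18478} = \sqrt{-4470 + 18478} = \sqrt{14008} = 2 \sqrt{3502}$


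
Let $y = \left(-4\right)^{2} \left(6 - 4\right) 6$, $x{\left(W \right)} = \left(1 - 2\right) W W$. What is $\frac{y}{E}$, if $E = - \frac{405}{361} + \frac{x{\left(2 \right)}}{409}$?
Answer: $- \frac{28348608}{167089} \approx -169.66$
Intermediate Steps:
$x{\left(W \right)} = - W^{2}$ ($x{\left(W \right)} = \left(1 - 2\right) W W = - W W = - W^{2}$)
$y = 192$ ($y = 16 \cdot 2 \cdot 6 = 32 \cdot 6 = 192$)
$E = - \frac{167089}{147649}$ ($E = - \frac{405}{361} + \frac{\left(-1\right) 2^{2}}{409} = \left(-405\right) \frac{1}{361} + \left(-1\right) 4 \cdot \frac{1}{409} = - \frac{405}{361} - \frac{4}{409} = - \frac{167089}{147649} \approx -1.1317$)
$\frac{y}{E} = \frac{192}{- \frac{167089}{147649}} = 192 \left(- \frac{147649}{167089}\right) = - \frac{28348608}{167089}$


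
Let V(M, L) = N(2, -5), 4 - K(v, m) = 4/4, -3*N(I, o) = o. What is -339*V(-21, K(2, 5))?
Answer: -565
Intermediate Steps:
N(I, o) = -o/3
K(v, m) = 3 (K(v, m) = 4 - 4/4 = 4 - 1*1 = 4 - 1 = 3)
V(M, L) = 5/3 (V(M, L) = -1/3*(-5) = 5/3)
-339*V(-21, K(2, 5)) = -339*5/3 = -565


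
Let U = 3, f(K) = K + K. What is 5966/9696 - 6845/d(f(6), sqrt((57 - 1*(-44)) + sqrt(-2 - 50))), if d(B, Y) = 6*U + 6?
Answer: -1379707/4848 ≈ -284.59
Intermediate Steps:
f(K) = 2*K
d(B, Y) = 24 (d(B, Y) = 6*3 + 6 = 18 + 6 = 24)
5966/9696 - 6845/d(f(6), sqrt((57 - 1*(-44)) + sqrt(-2 - 50))) = 5966/9696 - 6845/24 = 5966*(1/9696) - 6845*1/24 = 2983/4848 - 6845/24 = -1379707/4848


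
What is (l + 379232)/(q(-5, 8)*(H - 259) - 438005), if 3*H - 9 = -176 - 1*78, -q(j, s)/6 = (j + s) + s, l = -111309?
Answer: -267923/415521 ≈ -0.64479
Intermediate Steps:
q(j, s) = -12*s - 6*j (q(j, s) = -6*((j + s) + s) = -6*(j + 2*s) = -12*s - 6*j)
H = -245/3 (H = 3 + (-176 - 1*78)/3 = 3 + (-176 - 78)/3 = 3 + (⅓)*(-254) = 3 - 254/3 = -245/3 ≈ -81.667)
(l + 379232)/(q(-5, 8)*(H - 259) - 438005) = (-111309 + 379232)/((-12*8 - 6*(-5))*(-245/3 - 259) - 438005) = 267923/((-96 + 30)*(-1022/3) - 438005) = 267923/(-66*(-1022/3) - 438005) = 267923/(22484 - 438005) = 267923/(-415521) = 267923*(-1/415521) = -267923/415521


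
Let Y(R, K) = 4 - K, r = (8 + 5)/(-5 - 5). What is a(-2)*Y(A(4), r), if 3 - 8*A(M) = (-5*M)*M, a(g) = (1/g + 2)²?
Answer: 477/40 ≈ 11.925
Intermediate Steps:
a(g) = (2 + 1/g)²
A(M) = 3/8 + 5*M²/8 (A(M) = 3/8 - (-5*M)*M/8 = 3/8 - (-5)*M²/8 = 3/8 + 5*M²/8)
r = -13/10 (r = 13/(-10) = 13*(-⅒) = -13/10 ≈ -1.3000)
a(-2)*Y(A(4), r) = ((1 + 2*(-2))²/(-2)²)*(4 - 1*(-13/10)) = ((1 - 4)²/4)*(4 + 13/10) = ((¼)*(-3)²)*(53/10) = ((¼)*9)*(53/10) = (9/4)*(53/10) = 477/40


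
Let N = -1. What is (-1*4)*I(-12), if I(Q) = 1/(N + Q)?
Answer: 4/13 ≈ 0.30769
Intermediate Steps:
I(Q) = 1/(-1 + Q)
(-1*4)*I(-12) = (-1*4)/(-1 - 12) = -4/(-13) = -4*(-1/13) = 4/13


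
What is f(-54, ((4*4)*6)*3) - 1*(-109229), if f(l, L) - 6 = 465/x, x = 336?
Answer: 12234475/112 ≈ 1.0924e+5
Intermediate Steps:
f(l, L) = 827/112 (f(l, L) = 6 + 465/336 = 6 + 465*(1/336) = 6 + 155/112 = 827/112)
f(-54, ((4*4)*6)*3) - 1*(-109229) = 827/112 - 1*(-109229) = 827/112 + 109229 = 12234475/112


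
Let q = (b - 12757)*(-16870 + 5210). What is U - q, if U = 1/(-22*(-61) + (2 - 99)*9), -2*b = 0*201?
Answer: -69762164779/469 ≈ -1.4875e+8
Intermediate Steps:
b = 0 (b = -0*201 = -½*0 = 0)
q = 148746620 (q = (0 - 12757)*(-16870 + 5210) = -12757*(-11660) = 148746620)
U = 1/469 (U = 1/(1342 - 97*9) = 1/(1342 - 873) = 1/469 ≈ 0.0021322)
U - q = 1/469 - 1*148746620 = 1/469 - 148746620 = -69762164779/469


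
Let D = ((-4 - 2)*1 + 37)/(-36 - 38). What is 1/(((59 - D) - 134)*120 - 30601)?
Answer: -37/1463377 ≈ -2.5284e-5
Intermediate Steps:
D = -31/74 (D = (-6*1 + 37)/(-74) = (-6 + 37)*(-1/74) = 31*(-1/74) = -31/74 ≈ -0.41892)
1/(((59 - D) - 134)*120 - 30601) = 1/(((59 - 1*(-31/74)) - 134)*120 - 30601) = 1/(((59 + 31/74) - 134)*120 - 30601) = 1/((4397/74 - 134)*120 - 30601) = 1/(-5519/74*120 - 30601) = 1/(-331140/37 - 30601) = 1/(-1463377/37) = -37/1463377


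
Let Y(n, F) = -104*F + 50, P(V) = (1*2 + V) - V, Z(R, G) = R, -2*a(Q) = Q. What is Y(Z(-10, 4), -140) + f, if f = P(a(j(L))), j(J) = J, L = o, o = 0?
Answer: 14612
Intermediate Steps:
L = 0
a(Q) = -Q/2
P(V) = 2 (P(V) = (2 + V) - V = 2)
f = 2
Y(n, F) = 50 - 104*F
Y(Z(-10, 4), -140) + f = (50 - 104*(-140)) + 2 = (50 + 14560) + 2 = 14610 + 2 = 14612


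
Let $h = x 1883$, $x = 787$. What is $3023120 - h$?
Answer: $1541199$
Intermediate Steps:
$h = 1481921$ ($h = 787 \cdot 1883 = 1481921$)
$3023120 - h = 3023120 - 1481921 = 1541199$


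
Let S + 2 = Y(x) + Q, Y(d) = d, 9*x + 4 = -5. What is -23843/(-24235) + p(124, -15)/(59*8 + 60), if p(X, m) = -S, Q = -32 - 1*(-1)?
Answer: 6754233/6446510 ≈ 1.0477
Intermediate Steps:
x = -1 (x = -4/9 + (1/9)*(-5) = -4/9 - 5/9 = -1)
Q = -31 (Q = -32 + 1 = -31)
S = -34 (S = -2 + (-1 - 31) = -2 - 32 = -34)
p(X, m) = 34 (p(X, m) = -1*(-34) = 34)
-23843/(-24235) + p(124, -15)/(59*8 + 60) = -23843/(-24235) + 34/(59*8 + 60) = -23843*(-1/24235) + 34/(472 + 60) = 23843/24235 + 34/532 = 23843/24235 + 34*(1/532) = 23843/24235 + 17/266 = 6754233/6446510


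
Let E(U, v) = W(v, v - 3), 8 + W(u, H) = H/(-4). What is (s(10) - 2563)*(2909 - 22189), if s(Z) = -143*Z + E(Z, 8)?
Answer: 77163380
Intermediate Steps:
W(u, H) = -8 - H/4 (W(u, H) = -8 + H/(-4) = -8 + H*(-¼) = -8 - H/4)
E(U, v) = -29/4 - v/4 (E(U, v) = -8 - (v - 3)/4 = -8 - (-3 + v)/4 = -8 + (¾ - v/4) = -29/4 - v/4)
s(Z) = -37/4 - 143*Z (s(Z) = -143*Z + (-29/4 - ¼*8) = -143*Z + (-29/4 - 2) = -143*Z - 37/4 = -37/4 - 143*Z)
(s(10) - 2563)*(2909 - 22189) = ((-37/4 - 143*10) - 2563)*(2909 - 22189) = ((-37/4 - 1430) - 2563)*(-19280) = (-5757/4 - 2563)*(-19280) = -16009/4*(-19280) = 77163380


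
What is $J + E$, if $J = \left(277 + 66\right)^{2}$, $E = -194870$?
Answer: $-77221$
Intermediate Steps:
$J = 117649$ ($J = 343^{2} = 117649$)
$J + E = 117649 - 194870 = -77221$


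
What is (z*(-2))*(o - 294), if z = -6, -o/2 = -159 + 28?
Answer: -384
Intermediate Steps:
o = 262 (o = -2*(-159 + 28) = -2*(-131) = 262)
(z*(-2))*(o - 294) = (-6*(-2))*(262 - 294) = 12*(-32) = -384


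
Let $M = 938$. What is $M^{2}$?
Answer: $879844$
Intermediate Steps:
$M^{2} = 938^{2} = 879844$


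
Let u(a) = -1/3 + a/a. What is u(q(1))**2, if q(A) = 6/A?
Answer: 4/9 ≈ 0.44444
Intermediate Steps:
u(a) = 2/3 (u(a) = -1*1/3 + 1 = -1/3 + 1 = 2/3)
u(q(1))**2 = (2/3)**2 = 4/9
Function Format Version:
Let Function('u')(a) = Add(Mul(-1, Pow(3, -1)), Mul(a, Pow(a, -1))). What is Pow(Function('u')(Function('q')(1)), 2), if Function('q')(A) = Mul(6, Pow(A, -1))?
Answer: Rational(4, 9) ≈ 0.44444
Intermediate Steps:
Function('u')(a) = Rational(2, 3) (Function('u')(a) = Add(Mul(-1, Rational(1, 3)), 1) = Add(Rational(-1, 3), 1) = Rational(2, 3))
Pow(Function('u')(Function('q')(1)), 2) = Pow(Rational(2, 3), 2) = Rational(4, 9)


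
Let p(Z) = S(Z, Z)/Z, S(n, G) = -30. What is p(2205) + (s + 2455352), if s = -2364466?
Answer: 13360240/147 ≈ 90886.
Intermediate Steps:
p(Z) = -30/Z
p(2205) + (s + 2455352) = -30/2205 + (-2364466 + 2455352) = -30*1/2205 + 90886 = -2/147 + 90886 = 13360240/147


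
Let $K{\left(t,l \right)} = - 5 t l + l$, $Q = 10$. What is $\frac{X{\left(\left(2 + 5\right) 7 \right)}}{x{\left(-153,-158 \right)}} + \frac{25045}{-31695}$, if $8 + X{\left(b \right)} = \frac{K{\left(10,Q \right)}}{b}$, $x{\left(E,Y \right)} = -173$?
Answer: $- \frac{752455}{1096647} \approx -0.68614$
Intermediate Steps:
$K{\left(t,l \right)} = l - 5 l t$ ($K{\left(t,l \right)} = - 5 l t + l = l - 5 l t$)
$X{\left(b \right)} = -8 - \frac{490}{b}$ ($X{\left(b \right)} = -8 + \frac{10 \left(1 - 50\right)}{b} = -8 + \frac{10 \left(-49\right)}{b} = -8 - \frac{490}{b}$)
$\frac{X{\left(\left(2 + 5\right) 7 \right)}}{x{\left(-153,-158 \right)}} + \frac{25045}{-31695} = \frac{-8 - \frac{490}{\left(2 + 5\right) 7}}{-173} + \frac{25045}{-31695} = \left(-8 - \frac{490}{7 \cdot 7}\right) \left(- \frac{1}{173}\right) + 25045 \left(- \frac{1}{31695}\right) = \left(-8 - \frac{490}{49}\right) \left(- \frac{1}{173}\right) - \frac{5009}{6339} = \left(-8 - 10\right) \left(- \frac{1}{173}\right) - \frac{5009}{6339} = \left(-18\right) \left(- \frac{1}{173}\right) - \frac{5009}{6339} = \frac{18}{173} - \frac{5009}{6339} = - \frac{752455}{1096647}$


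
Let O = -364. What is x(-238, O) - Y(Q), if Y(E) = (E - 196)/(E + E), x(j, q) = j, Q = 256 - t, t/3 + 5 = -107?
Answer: -70547/296 ≈ -238.33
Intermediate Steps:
t = -336 (t = -15 + 3*(-107) = -15 - 321 = -336)
Q = 592 (Q = 256 - 1*(-336) = 256 + 336 = 592)
Y(E) = (-196 + E)/(2*E) (Y(E) = (-196 + E)/((2*E)) = (-196 + E)*(1/(2*E)) = (-196 + E)/(2*E))
x(-238, O) - Y(Q) = -238 - (-196 + 592)/(2*592) = -238 - 396/(2*592) = -238 - 1*99/296 = -238 - 99/296 = -70547/296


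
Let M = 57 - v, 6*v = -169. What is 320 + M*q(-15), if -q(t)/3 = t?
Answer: 8305/2 ≈ 4152.5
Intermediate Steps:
v = -169/6 (v = (⅙)*(-169) = -169/6 ≈ -28.167)
q(t) = -3*t
M = 511/6 (M = 57 - 1*(-169/6) = 57 + 169/6 = 511/6 ≈ 85.167)
320 + M*q(-15) = 320 + 511*(-3*(-15))/6 = 320 + (511/6)*45 = 320 + 7665/2 = 8305/2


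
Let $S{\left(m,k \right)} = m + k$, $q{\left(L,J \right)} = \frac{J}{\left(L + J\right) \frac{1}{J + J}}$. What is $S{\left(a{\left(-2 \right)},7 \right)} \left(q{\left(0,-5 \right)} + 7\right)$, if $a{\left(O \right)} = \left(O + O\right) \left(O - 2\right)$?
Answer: $-69$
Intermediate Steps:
$q{\left(L,J \right)} = \frac{2 J^{2}}{J + L}$ ($q{\left(L,J \right)} = \frac{J}{\left(J + L\right) \frac{1}{2 J}} = \frac{J}{\frac{1}{2} \frac{1}{J} \left(J + L\right)} = J \frac{2 J}{J + L} = \frac{2 J^{2}}{J + L}$)
$a{\left(O \right)} = 2 O \left(-2 + O\right)$
$S{\left(m,k \right)} = k + m$
$S{\left(a{\left(-2 \right)},7 \right)} \left(q{\left(0,-5 \right)} + 7\right) = \left(7 + 2 \left(-2\right) \left(-2 - 2\right)\right) \left(\frac{2 \left(-5\right)^{2}}{-5 + 0} + 7\right) = \left(7 + 2 \left(-2\right) \left(-4\right)\right) \left(2 \cdot 25 \frac{1}{-5} + 7\right) = \left(7 + 16\right) \left(2 \cdot 25 \left(- \frac{1}{5}\right) + 7\right) = 23 \left(-10 + 7\right) = 23 \left(-3\right) = -69$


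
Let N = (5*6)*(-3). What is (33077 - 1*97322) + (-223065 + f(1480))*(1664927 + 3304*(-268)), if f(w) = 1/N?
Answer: -3129645644651/18 ≈ -1.7387e+11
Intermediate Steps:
N = -90 (N = 30*(-3) = -90)
f(w) = -1/90 (f(w) = 1/(-90) = -1/90)
(33077 - 1*97322) + (-223065 + f(1480))*(1664927 + 3304*(-268)) = (33077 - 1*97322) + (-223065 - 1/90)*(1664927 + 3304*(-268)) = (33077 - 97322) - 20075851*(1664927 - 885472)/90 = -64245 - 20075851/90*779455 = -64245 - 3129644488241/18 = -3129645644651/18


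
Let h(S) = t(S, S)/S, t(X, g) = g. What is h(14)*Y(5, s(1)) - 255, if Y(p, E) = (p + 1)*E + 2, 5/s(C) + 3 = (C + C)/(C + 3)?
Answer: -265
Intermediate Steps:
s(C) = 5/(-3 + 2*C/(3 + C)) (s(C) = 5/(-3 + (C + C)/(C + 3)) = 5/(-3 + (2*C)/(3 + C)) = 5/(-3 + 2*C/(3 + C)))
h(S) = 1 (h(S) = S/S = 1)
Y(p, E) = 2 + E*(1 + p) (Y(p, E) = (1 + p)*E + 2 = E*(1 + p) + 2 = 2 + E*(1 + p))
h(14)*Y(5, s(1)) - 255 = 1*(2 + 5*(-3 - 1*1)/(9 + 1) + (5*(-3 - 1*1)/(9 + 1))*5) - 255 = 1*(2 + 5*(-3 - 1)/10 + (5*(-3 - 1)/10)*5) - 255 = 1*(2 + 5*(⅒)*(-4) + (5*(⅒)*(-4))*5) - 255 = 1*(2 - 2 - 2*5) - 255 = 1*(2 - 2 - 10) - 255 = 1*(-10) - 255 = -10 - 255 = -265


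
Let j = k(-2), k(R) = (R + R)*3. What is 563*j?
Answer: -6756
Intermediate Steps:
k(R) = 6*R (k(R) = (2*R)*3 = 6*R)
j = -12 (j = 6*(-2) = -12)
563*j = 563*(-12) = -6756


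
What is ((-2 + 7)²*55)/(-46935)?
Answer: -275/9387 ≈ -0.029296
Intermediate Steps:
((-2 + 7)²*55)/(-46935) = (5²*55)*(-1/46935) = (25*55)*(-1/46935) = 1375*(-1/46935) = -275/9387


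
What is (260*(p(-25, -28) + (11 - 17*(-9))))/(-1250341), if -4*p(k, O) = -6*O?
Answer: -31720/1250341 ≈ -0.025369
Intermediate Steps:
p(k, O) = 3*O/2 (p(k, O) = -(-3)*O/2 = 3*O/2)
(260*(p(-25, -28) + (11 - 17*(-9))))/(-1250341) = (260*((3/2)*(-28) + (11 - 17*(-9))))/(-1250341) = (260*(-42 + (11 + 153)))*(-1/1250341) = (260*(-42 + 164))*(-1/1250341) = (260*122)*(-1/1250341) = 31720*(-1/1250341) = -31720/1250341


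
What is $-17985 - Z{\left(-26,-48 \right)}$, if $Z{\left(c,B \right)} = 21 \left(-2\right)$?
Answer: $-17943$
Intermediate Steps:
$Z{\left(c,B \right)} = -42$
$-17985 - Z{\left(-26,-48 \right)} = -17985 - -42 = -17985 + 42 = -17943$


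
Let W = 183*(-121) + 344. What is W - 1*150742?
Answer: -172541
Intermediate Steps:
W = -21799 (W = -22143 + 344 = -21799)
W - 1*150742 = -21799 - 1*150742 = -21799 - 150742 = -172541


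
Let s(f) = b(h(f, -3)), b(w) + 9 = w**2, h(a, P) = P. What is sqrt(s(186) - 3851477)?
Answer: I*sqrt(3851477) ≈ 1962.5*I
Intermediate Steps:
b(w) = -9 + w**2
s(f) = 0 (s(f) = -9 + (-3)**2 = -9 + 9 = 0)
sqrt(s(186) - 3851477) = sqrt(0 - 3851477) = sqrt(-3851477) = I*sqrt(3851477)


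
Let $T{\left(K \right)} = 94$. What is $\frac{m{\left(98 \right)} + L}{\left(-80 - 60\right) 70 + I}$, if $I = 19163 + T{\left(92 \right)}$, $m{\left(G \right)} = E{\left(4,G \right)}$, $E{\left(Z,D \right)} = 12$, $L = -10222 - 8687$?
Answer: $- \frac{18897}{9457} \approx -1.9982$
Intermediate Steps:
$L = -18909$
$m{\left(G \right)} = 12$
$I = 19257$ ($I = 19163 + 94 = 19257$)
$\frac{m{\left(98 \right)} + L}{\left(-80 - 60\right) 70 + I} = \frac{12 - 18909}{\left(-80 - 60\right) 70 + 19257} = - \frac{18897}{\left(-140\right) 70 + 19257} = - \frac{18897}{-9800 + 19257} = - \frac{18897}{9457}$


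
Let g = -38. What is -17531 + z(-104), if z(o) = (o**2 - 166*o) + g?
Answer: 10511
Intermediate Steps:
z(o) = -38 + o**2 - 166*o (z(o) = (o**2 - 166*o) - 38 = -38 + o**2 - 166*o)
-17531 + z(-104) = -17531 + (-38 + (-104)**2 - 166*(-104)) = -17531 + (-38 + 10816 + 17264) = -17531 + 28042 = 10511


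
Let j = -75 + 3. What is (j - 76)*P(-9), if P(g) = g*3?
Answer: 3996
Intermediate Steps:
j = -72
P(g) = 3*g
(j - 76)*P(-9) = (-72 - 76)*(3*(-9)) = -148*(-27) = 3996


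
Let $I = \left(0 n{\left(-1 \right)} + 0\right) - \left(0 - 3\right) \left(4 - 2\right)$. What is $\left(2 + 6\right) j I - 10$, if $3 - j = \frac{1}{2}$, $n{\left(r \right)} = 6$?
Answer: $110$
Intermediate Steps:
$j = \frac{5}{2}$ ($j = 3 - \frac{1}{2} = \frac{5}{2} \approx 2.5$)
$I = 6$ ($I = \left(0 \cdot 6 + 0\right) - \left(0 - 3\right) \left(4 - 2\right) = \left(0 + 0\right) - \left(-3\right) 2 = 0 - -6 = 0 + 6 = 6$)
$\left(2 + 6\right) j I - 10 = \left(2 + 6\right) \frac{5}{2} \cdot 6 - 10 = 8 \cdot \frac{5}{2} \cdot 6 - 10 = 20 \cdot 6 - 10 = 120 - 10 = 110$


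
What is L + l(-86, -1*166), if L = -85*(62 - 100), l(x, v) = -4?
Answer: 3226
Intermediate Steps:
L = 3230 (L = -85*(-38) = 3230)
L + l(-86, -1*166) = 3230 - 4 = 3226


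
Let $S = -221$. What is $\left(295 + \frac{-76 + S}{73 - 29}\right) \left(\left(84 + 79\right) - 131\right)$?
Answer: $9224$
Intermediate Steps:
$\left(295 + \frac{-76 + S}{73 - 29}\right) \left(\left(84 + 79\right) - 131\right) = \left(295 + \frac{-76 - 221}{73 - 29}\right) \left(\left(84 + 79\right) - 131\right) = \left(295 - \frac{297}{44}\right) \left(163 - 131\right) = \left(295 - \frac{27}{4}\right) 32 = \frac{1153}{4} \cdot 32 = 9224$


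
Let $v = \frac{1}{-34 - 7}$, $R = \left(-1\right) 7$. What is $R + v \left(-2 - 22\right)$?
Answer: $- \frac{263}{41} \approx -6.4146$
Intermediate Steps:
$R = -7$
$v = - \frac{1}{41}$ ($v = \frac{1}{-41} = - \frac{1}{41} \approx -0.02439$)
$R + v \left(-2 - 22\right) = -7 - \frac{-2 - 22}{41} = -7 - - \frac{24}{41} = -7 + \frac{24}{41} = - \frac{263}{41}$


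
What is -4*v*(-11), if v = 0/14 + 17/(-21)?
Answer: -748/21 ≈ -35.619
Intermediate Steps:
v = -17/21 (v = 0*(1/14) + 17*(-1/21) = 0 - 17/21 = -17/21 ≈ -0.80952)
-4*v*(-11) = -4*(-17/21)*(-11) = (68/21)*(-11) = -748/21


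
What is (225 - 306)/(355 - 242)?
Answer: -81/113 ≈ -0.71681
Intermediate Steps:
(225 - 306)/(355 - 242) = -81/113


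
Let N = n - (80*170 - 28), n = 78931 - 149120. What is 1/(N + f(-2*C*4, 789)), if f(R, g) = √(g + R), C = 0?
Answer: -83761/7015904332 - √789/7015904332 ≈ -1.1943e-5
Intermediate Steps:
n = -70189
f(R, g) = √(R + g)
N = -83761 (N = -70189 - (80*170 - 28) = -70189 - (13600 - 28) = -70189 - 1*13572 = -70189 - 13572 = -83761)
1/(N + f(-2*C*4, 789)) = 1/(-83761 + √(-2*0*4 + 789)) = 1/(-83761 + √(0*4 + 789)) = 1/(-83761 + √(0 + 789)) = 1/(-83761 + √789)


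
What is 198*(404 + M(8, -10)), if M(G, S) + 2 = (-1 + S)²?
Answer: 103554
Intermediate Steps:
M(G, S) = -2 + (-1 + S)²
198*(404 + M(8, -10)) = 198*(404 + (-2 + (-1 - 10)²)) = 198*(404 + (-2 + (-11)²)) = 198*(404 + (-2 + 121)) = 198*(404 + 119) = 198*523 = 103554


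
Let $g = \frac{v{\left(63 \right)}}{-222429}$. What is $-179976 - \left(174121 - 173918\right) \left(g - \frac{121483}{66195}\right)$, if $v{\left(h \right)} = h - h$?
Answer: $- \frac{11888850271}{66195} \approx -1.796 \cdot 10^{5}$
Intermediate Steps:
$v{\left(h \right)} = 0$
$g = 0$ ($g = \frac{0}{-222429} = 0 \left(- \frac{1}{222429}\right) = 0$)
$-179976 - \left(174121 - 173918\right) \left(g - \frac{121483}{66195}\right) = -179976 - \left(174121 - 173918\right) \left(0 - \frac{121483}{66195}\right) = -179976 - 203 \left(0 - \frac{121483}{66195}\right) = -179976 - 203 \left(- \frac{121483}{66195}\right) = -179976 - - \frac{24661049}{66195} = -179976 + \frac{24661049}{66195} = - \frac{11888850271}{66195}$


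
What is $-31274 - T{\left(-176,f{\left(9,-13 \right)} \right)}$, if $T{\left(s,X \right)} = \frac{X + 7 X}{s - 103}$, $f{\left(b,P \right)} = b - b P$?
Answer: $- \frac{969382}{31} \approx -31270.0$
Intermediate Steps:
$f{\left(b,P \right)} = b - P b$
$T{\left(s,X \right)} = \frac{8 X}{-103 + s}$
$-31274 - T{\left(-176,f{\left(9,-13 \right)} \right)} = -31274 - \frac{8 \cdot 9 \left(1 - -13\right)}{-103 - 176} = -31274 - \frac{8 \cdot 9 \left(1 + 13\right)}{-279} = -31274 - 8 \cdot 9 \cdot 14 \left(- \frac{1}{279}\right) = -31274 - 8 \cdot 126 \left(- \frac{1}{279}\right) = -31274 - - \frac{112}{31} = -31274 + \frac{112}{31} = - \frac{969382}{31}$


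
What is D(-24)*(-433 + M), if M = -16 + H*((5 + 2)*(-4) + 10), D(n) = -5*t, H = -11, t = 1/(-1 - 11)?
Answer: -1255/12 ≈ -104.58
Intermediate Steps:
t = -1/12 (t = 1/(-12) = -1/12 ≈ -0.083333)
D(n) = 5/12 (D(n) = -5*(-1/12) = 5/12)
M = 182 (M = -16 - 11*((5 + 2)*(-4) + 10) = -16 - 11*(7*(-4) + 10) = -16 - 11*(-28 + 10) = -16 - 11*(-18) = -16 + 198 = 182)
D(-24)*(-433 + M) = 5*(-433 + 182)/12 = (5/12)*(-251) = -1255/12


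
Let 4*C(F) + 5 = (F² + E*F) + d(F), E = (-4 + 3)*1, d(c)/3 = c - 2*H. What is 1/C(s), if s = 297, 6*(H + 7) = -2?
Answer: 2/44421 ≈ 4.5024e-5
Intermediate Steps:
H = -22/3 (H = -7 + (⅙)*(-2) = -7 - ⅓ = -22/3 ≈ -7.3333)
d(c) = 44 + 3*c (d(c) = 3*(c - 2*(-22/3)) = 3*(c + 44/3) = 3*(44/3 + c) = 44 + 3*c)
E = -1 (E = -1*1 = -1)
C(F) = 39/4 + F/2 + F²/4 (C(F) = -5/4 + ((F² - F) + (44 + 3*F))/4 = -5/4 + (44 + F² + 2*F)/4 = -5/4 + (11 + F/2 + F²/4) = 39/4 + F/2 + F²/4)
1/C(s) = 1/(39/4 + (½)*297 + (¼)*297²) = 1/(39/4 + 297/2 + (¼)*88209) = 1/(39/4 + 297/2 + 88209/4) = 1/(44421/2) = 2/44421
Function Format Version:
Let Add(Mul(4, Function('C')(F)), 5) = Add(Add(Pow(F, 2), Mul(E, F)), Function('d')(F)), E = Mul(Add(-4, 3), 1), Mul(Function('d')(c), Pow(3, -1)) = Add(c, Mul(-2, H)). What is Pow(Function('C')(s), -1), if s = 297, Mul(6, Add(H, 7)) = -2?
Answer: Rational(2, 44421) ≈ 4.5024e-5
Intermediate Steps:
H = Rational(-22, 3) (H = Add(-7, Mul(Rational(1, 6), -2)) = Add(-7, Rational(-1, 3)) = Rational(-22, 3) ≈ -7.3333)
Function('d')(c) = Add(44, Mul(3, c)) (Function('d')(c) = Mul(3, Add(c, Mul(-2, Rational(-22, 3)))) = Mul(3, Add(c, Rational(44, 3))) = Mul(3, Add(Rational(44, 3), c)) = Add(44, Mul(3, c)))
E = -1 (E = Mul(-1, 1) = -1)
Function('C')(F) = Add(Rational(39, 4), Mul(Rational(1, 2), F), Mul(Rational(1, 4), Pow(F, 2))) (Function('C')(F) = Add(Rational(-5, 4), Mul(Rational(1, 4), Add(Add(Pow(F, 2), Mul(-1, F)), Add(44, Mul(3, F))))) = Add(Rational(-5, 4), Mul(Rational(1, 4), Add(44, Pow(F, 2), Mul(2, F)))) = Add(Rational(-5, 4), Add(11, Mul(Rational(1, 2), F), Mul(Rational(1, 4), Pow(F, 2)))) = Add(Rational(39, 4), Mul(Rational(1, 2), F), Mul(Rational(1, 4), Pow(F, 2))))
Pow(Function('C')(s), -1) = Pow(Add(Rational(39, 4), Mul(Rational(1, 2), 297), Mul(Rational(1, 4), Pow(297, 2))), -1) = Pow(Add(Rational(39, 4), Rational(297, 2), Mul(Rational(1, 4), 88209)), -1) = Pow(Add(Rational(39, 4), Rational(297, 2), Rational(88209, 4)), -1) = Pow(Rational(44421, 2), -1) = Rational(2, 44421)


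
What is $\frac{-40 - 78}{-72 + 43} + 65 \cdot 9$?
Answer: $\frac{17083}{29} \approx 589.07$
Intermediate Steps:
$\frac{-40 - 78}{-72 + 43} + 65 \cdot 9 = - \frac{118}{-29} + 585 = \left(-118\right) \left(- \frac{1}{29}\right) + 585 = \frac{118}{29} + 585 = \frac{17083}{29}$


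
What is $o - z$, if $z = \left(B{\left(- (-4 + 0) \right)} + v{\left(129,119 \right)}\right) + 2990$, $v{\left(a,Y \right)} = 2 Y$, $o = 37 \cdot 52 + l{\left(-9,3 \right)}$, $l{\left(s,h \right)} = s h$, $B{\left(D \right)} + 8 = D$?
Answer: $-1327$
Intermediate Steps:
$B{\left(D \right)} = -8 + D$
$l{\left(s,h \right)} = h s$
$o = 1897$ ($o = 37 \cdot 52 + 3 \left(-9\right) = 1924 - 27 = 1897$)
$z = 3224$ ($z = \left(\left(-8 - \left(-4 + 0\right)\right) + 2 \cdot 119\right) + 2990 = \left(\left(-8 - -4\right) + 238\right) + 2990 = \left(\left(-8 + 4\right) + 238\right) + 2990 = \left(-4 + 238\right) + 2990 = 234 + 2990 = 3224$)
$o - z = 1897 - 3224 = -1327$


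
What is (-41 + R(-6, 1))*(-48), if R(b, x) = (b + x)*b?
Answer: 528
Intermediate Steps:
R(b, x) = b*(b + x)
(-41 + R(-6, 1))*(-48) = (-41 - 6*(-6 + 1))*(-48) = (-41 - 6*(-5))*(-48) = (-41 + 30)*(-48) = -11*(-48) = 528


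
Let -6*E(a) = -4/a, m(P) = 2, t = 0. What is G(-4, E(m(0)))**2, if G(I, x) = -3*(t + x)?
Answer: 1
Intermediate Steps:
E(a) = 2/(3*a) (E(a) = -(-2)/(3*a) = 2/(3*a))
G(I, x) = -3*x (G(I, x) = -3*(0 + x) = -3*x)
G(-4, E(m(0)))**2 = (-2/2)**2 = (-3*1/3)**2 = (-1)**2 = 1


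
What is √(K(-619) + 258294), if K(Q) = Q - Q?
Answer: √258294 ≈ 508.23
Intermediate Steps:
K(Q) = 0
√(K(-619) + 258294) = √(0 + 258294) = √258294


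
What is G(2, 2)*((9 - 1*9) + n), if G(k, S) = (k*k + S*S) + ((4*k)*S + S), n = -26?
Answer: -676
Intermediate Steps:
G(k, S) = S + S² + k² + 4*S*k (G(k, S) = (k² + S²) + (4*S*k + S) = (S² + k²) + (S + 4*S*k) = S + S² + k² + 4*S*k)
G(2, 2)*((9 - 1*9) + n) = (2 + 2² + 2² + 4*2*2)*((9 - 1*9) - 26) = (2 + 4 + 4 + 16)*((9 - 9) - 26) = 26*(0 - 26) = 26*(-26) = -676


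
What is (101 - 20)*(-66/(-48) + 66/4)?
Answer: 11583/8 ≈ 1447.9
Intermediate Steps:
(101 - 20)*(-66/(-48) + 66/4) = 81*(-66*(-1/48) + 66*(¼)) = 81*(11/8 + 33/2) = 81*(143/8) = 11583/8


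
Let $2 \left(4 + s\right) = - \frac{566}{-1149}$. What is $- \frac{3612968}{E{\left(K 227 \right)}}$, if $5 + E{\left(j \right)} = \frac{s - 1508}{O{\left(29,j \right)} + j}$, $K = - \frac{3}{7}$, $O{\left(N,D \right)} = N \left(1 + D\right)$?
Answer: $\frac{10496043724083}{13005635} \approx 8.0704 \cdot 10^{5}$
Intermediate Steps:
$s = - \frac{4313}{1149}$ ($s = -4 + \frac{\left(-566\right) \frac{1}{-1149}}{2} = -4 + \frac{\left(-566\right) \left(- \frac{1}{1149}\right)}{2} = -4 + \frac{1}{2} \cdot \frac{566}{1149} = -4 + \frac{283}{1149} = - \frac{4313}{1149} \approx -3.7537$)
$K = - \frac{3}{7}$ ($K = \left(-3\right) \frac{1}{7} = - \frac{3}{7} \approx -0.42857$)
$E{\left(j \right)} = -5 - \frac{1737005}{1149 \left(29 + 30 j\right)}$ ($E{\left(j \right)} = -5 + \frac{- \frac{4313}{1149} - 1508}{29 \left(1 + j\right) + j} = -5 - \frac{1737005}{1149 \left(\left(29 + 29 j\right) + j\right)} = -5 - \frac{1737005}{1149 \left(29 + 30 j\right)}$)
$- \frac{3612968}{E{\left(K 227 \right)}} = - \frac{3612968}{\frac{10}{1149} \frac{1}{29 + 30 \left(\left(- \frac{3}{7}\right) 227\right)} \left(-190361 - 17235 \left(\left(- \frac{3}{7}\right) 227\right)\right)} = - \frac{3612968}{\frac{10}{1149} \frac{1}{29 + 30 \left(- \frac{681}{7}\right)} \left(-190361 - - \frac{11737035}{7}\right)} = - \frac{3612968}{\frac{10}{1149} \frac{1}{29 - \frac{20430}{7}} \left(-190361 + \frac{11737035}{7}\right)} = - \frac{3612968}{\frac{10}{1149} \frac{1}{- \frac{20227}{7}} \cdot \frac{10404508}{7}} = - \frac{3612968}{\frac{10}{1149} \left(- \frac{7}{20227}\right) \frac{10404508}{7}} = - \frac{3612968}{- \frac{104045080}{23240823}} = \left(-3612968\right) \left(- \frac{23240823}{104045080}\right) = \frac{10496043724083}{13005635}$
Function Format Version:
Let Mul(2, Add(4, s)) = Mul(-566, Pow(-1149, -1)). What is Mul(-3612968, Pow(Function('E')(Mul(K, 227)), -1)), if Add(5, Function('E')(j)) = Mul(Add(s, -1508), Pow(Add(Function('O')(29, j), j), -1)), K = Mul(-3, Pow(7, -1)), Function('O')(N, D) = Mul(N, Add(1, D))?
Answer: Rational(10496043724083, 13005635) ≈ 8.0704e+5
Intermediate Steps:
s = Rational(-4313, 1149) (s = Add(-4, Mul(Rational(1, 2), Mul(-566, Pow(-1149, -1)))) = Add(-4, Mul(Rational(1, 2), Mul(-566, Rational(-1, 1149)))) = Add(-4, Mul(Rational(1, 2), Rational(566, 1149))) = Add(-4, Rational(283, 1149)) = Rational(-4313, 1149) ≈ -3.7537)
K = Rational(-3, 7) (K = Mul(-3, Rational(1, 7)) = Rational(-3, 7) ≈ -0.42857)
Function('E')(j) = Add(-5, Mul(Rational(-1737005, 1149), Pow(Add(29, Mul(30, j)), -1))) (Function('E')(j) = Add(-5, Mul(Add(Rational(-4313, 1149), -1508), Pow(Add(Mul(29, Add(1, j)), j), -1))) = Add(-5, Mul(Rational(-1737005, 1149), Pow(Add(Add(29, Mul(29, j)), j), -1))) = Add(-5, Mul(Rational(-1737005, 1149), Pow(Add(29, Mul(30, j)), -1))))
Mul(-3612968, Pow(Function('E')(Mul(K, 227)), -1)) = Mul(-3612968, Pow(Mul(Rational(10, 1149), Pow(Add(29, Mul(30, Mul(Rational(-3, 7), 227))), -1), Add(-190361, Mul(-17235, Mul(Rational(-3, 7), 227)))), -1)) = Mul(-3612968, Pow(Mul(Rational(10, 1149), Pow(Add(29, Mul(30, Rational(-681, 7))), -1), Add(-190361, Mul(-17235, Rational(-681, 7)))), -1)) = Mul(-3612968, Pow(Mul(Rational(10, 1149), Pow(Add(29, Rational(-20430, 7)), -1), Add(-190361, Rational(11737035, 7))), -1)) = Mul(-3612968, Pow(Mul(Rational(10, 1149), Pow(Rational(-20227, 7), -1), Rational(10404508, 7)), -1)) = Mul(-3612968, Pow(Mul(Rational(10, 1149), Rational(-7, 20227), Rational(10404508, 7)), -1)) = Mul(-3612968, Pow(Rational(-104045080, 23240823), -1)) = Mul(-3612968, Rational(-23240823, 104045080)) = Rational(10496043724083, 13005635)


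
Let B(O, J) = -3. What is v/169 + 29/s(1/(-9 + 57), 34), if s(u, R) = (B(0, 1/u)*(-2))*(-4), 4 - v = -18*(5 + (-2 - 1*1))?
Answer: -3941/4056 ≈ -0.97165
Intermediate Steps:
v = 40 (v = 4 - (-18)*(5 + (-2 - 1*1)) = 4 - (-18)*(5 + (-2 - 1)) = 4 - (-18)*(5 - 3) = 4 - (-18)*2 = 4 - 1*(-36) = 4 + 36 = 40)
s(u, R) = -24 (s(u, R) = -3*(-2)*(-4) = 6*(-4) = -24)
v/169 + 29/s(1/(-9 + 57), 34) = 40/169 + 29/(-24) = 40*(1/169) + 29*(-1/24) = 40/169 - 29/24 = -3941/4056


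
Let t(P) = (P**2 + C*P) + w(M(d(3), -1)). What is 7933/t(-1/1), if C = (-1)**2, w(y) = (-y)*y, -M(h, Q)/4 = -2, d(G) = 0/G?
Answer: -7933/64 ≈ -123.95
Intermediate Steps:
d(G) = 0
M(h, Q) = 8 (M(h, Q) = -4*(-2) = 8)
w(y) = -y**2
C = 1
t(P) = -64 + P + P**2 (t(P) = (P**2 + 1*P) - 1*8**2 = (P**2 + P) - 1*64 = (P + P**2) - 64 = -64 + P + P**2)
7933/t(-1/1) = 7933/(-64 - 1/1 + (-1/1)**2) = 7933/(-64 - 1*1 + (-1*1)**2) = 7933/(-64 - 1 + (-1)**2) = 7933/(-64 - 1 + 1) = 7933/(-64) = 7933*(-1/64) = -7933/64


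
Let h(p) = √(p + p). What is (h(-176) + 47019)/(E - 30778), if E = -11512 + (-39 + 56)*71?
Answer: -6717/5869 - 4*I*√22/41083 ≈ -1.1445 - 0.00045668*I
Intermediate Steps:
h(p) = √2*√p (h(p) = √(2*p) = √2*√p)
E = -10305 (E = -11512 + 17*71 = -11512 + 1207 = -10305)
(h(-176) + 47019)/(E - 30778) = (√2*√(-176) + 47019)/(-10305 - 30778) = (√2*(4*I*√11) + 47019)/(-41083) = (4*I*√22 + 47019)*(-1/41083) = (47019 + 4*I*√22)*(-1/41083) = -6717/5869 - 4*I*√22/41083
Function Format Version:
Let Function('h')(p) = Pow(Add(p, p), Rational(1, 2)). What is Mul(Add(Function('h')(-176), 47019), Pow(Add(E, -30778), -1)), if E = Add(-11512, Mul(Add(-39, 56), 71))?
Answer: Add(Rational(-6717, 5869), Mul(Rational(-4, 41083), I, Pow(22, Rational(1, 2)))) ≈ Add(-1.1445, Mul(-0.00045668, I))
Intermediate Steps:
Function('h')(p) = Mul(Pow(2, Rational(1, 2)), Pow(p, Rational(1, 2))) (Function('h')(p) = Pow(Mul(2, p), Rational(1, 2)) = Mul(Pow(2, Rational(1, 2)), Pow(p, Rational(1, 2))))
E = -10305 (E = Add(-11512, Mul(17, 71)) = Add(-11512, 1207) = -10305)
Mul(Add(Function('h')(-176), 47019), Pow(Add(E, -30778), -1)) = Mul(Add(Mul(Pow(2, Rational(1, 2)), Pow(-176, Rational(1, 2))), 47019), Pow(Add(-10305, -30778), -1)) = Mul(Add(Mul(Pow(2, Rational(1, 2)), Mul(4, I, Pow(11, Rational(1, 2)))), 47019), Pow(-41083, -1)) = Mul(Add(Mul(4, I, Pow(22, Rational(1, 2))), 47019), Rational(-1, 41083)) = Mul(Add(47019, Mul(4, I, Pow(22, Rational(1, 2)))), Rational(-1, 41083)) = Add(Rational(-6717, 5869), Mul(Rational(-4, 41083), I, Pow(22, Rational(1, 2))))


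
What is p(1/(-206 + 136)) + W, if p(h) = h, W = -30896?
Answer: -2162721/70 ≈ -30896.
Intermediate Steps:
p(1/(-206 + 136)) + W = 1/(-206 + 136) - 30896 = 1/(-70) - 30896 = -1/70 - 30896 = -2162721/70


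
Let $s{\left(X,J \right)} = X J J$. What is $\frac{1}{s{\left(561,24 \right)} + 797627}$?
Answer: $\frac{1}{1120763} \approx 8.9225 \cdot 10^{-7}$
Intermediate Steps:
$s{\left(X,J \right)} = X J^{2}$ ($s{\left(X,J \right)} = J X J = X J^{2}$)
$\frac{1}{s{\left(561,24 \right)} + 797627} = \frac{1}{561 \cdot 24^{2} + 797627} = \frac{1}{561 \cdot 576 + 797627} = \frac{1}{323136 + 797627} = \frac{1}{1120763}$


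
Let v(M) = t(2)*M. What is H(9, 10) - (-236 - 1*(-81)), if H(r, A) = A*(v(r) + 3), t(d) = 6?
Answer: 725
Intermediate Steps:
v(M) = 6*M
H(r, A) = A*(3 + 6*r) (H(r, A) = A*(6*r + 3) = A*(3 + 6*r))
H(9, 10) - (-236 - 1*(-81)) = 3*10*(1 + 2*9) - (-236 - 1*(-81)) = 3*10*(1 + 18) - (-236 + 81) = 3*10*19 - 1*(-155) = 570 + 155 = 725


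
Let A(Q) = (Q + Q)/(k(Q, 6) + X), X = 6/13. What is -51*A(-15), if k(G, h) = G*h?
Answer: -3315/194 ≈ -17.088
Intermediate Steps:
X = 6/13 (X = 6*(1/13) = 6/13 ≈ 0.46154)
A(Q) = 2*Q/(6/13 + 6*Q) (A(Q) = (Q + Q)/(Q*6 + 6/13) = (2*Q)/(6*Q + 6/13) = (2*Q)/(6/13 + 6*Q) = 2*Q/(6/13 + 6*Q))
-51*A(-15) = -221*(-15)/(1 + 13*(-15)) = -221*(-15)/(1 - 195) = -221*(-15)/(-194) = -221*(-15)*(-1)/194 = -51*65/194 = -3315/194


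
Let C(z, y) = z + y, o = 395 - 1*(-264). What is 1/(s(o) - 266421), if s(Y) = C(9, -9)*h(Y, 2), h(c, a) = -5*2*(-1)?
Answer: -1/266421 ≈ -3.7535e-6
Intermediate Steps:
h(c, a) = 10 (h(c, a) = -10*(-1) = 10)
o = 659 (o = 395 + 264 = 659)
C(z, y) = y + z
s(Y) = 0 (s(Y) = (-9 + 9)*10 = 0*10 = 0)
1/(s(o) - 266421) = 1/(0 - 266421) = 1/(-266421) = -1/266421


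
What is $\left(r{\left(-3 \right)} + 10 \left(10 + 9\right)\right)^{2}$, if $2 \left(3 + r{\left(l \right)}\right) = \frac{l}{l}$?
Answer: $\frac{140625}{4} \approx 35156.0$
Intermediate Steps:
$r{\left(l \right)} = - \frac{5}{2}$ ($r{\left(l \right)} = -3 + \frac{l \frac{1}{l}}{2} = -3 + \frac{1}{2} \cdot 1 = -3 + \frac{1}{2} = - \frac{5}{2}$)
$\left(r{\left(-3 \right)} + 10 \left(10 + 9\right)\right)^{2} = \left(- \frac{5}{2} + 10 \left(10 + 9\right)\right)^{2} = \left(- \frac{5}{2} + 10 \cdot 19\right)^{2} = \left(- \frac{5}{2} + 190\right)^{2} = \left(\frac{375}{2}\right)^{2} = \frac{140625}{4}$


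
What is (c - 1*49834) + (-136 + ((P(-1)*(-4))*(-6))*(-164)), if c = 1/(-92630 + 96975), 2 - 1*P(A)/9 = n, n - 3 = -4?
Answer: -678871489/4345 ≈ -1.5624e+5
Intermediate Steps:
n = -1 (n = 3 - 4 = -1)
P(A) = 27 (P(A) = 18 - 9*(-1) = 18 + 9 = 27)
c = 1/4345 ≈ 0.00023015
(c - 1*49834) + (-136 + ((P(-1)*(-4))*(-6))*(-164)) = (1/4345 - 1*49834) + (-136 + ((27*(-4))*(-6))*(-164)) = (1/4345 - 49834) + (-136 - 108*(-6)*(-164)) = -216528729/4345 + (-136 + 648*(-164)) = -216528729/4345 + (-136 - 106272) = -216528729/4345 - 106408 = -678871489/4345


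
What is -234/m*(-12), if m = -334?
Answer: -1404/167 ≈ -8.4072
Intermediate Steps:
-234/m*(-12) = -234/(-334)*(-12) = -234*(-1/334)*(-12) = (117/167)*(-12) = -1404/167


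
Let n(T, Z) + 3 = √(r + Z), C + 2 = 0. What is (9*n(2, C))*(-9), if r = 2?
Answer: 243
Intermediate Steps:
C = -2 (C = -2 + 0 = -2)
n(T, Z) = -3 + √(2 + Z)
(9*n(2, C))*(-9) = (9*(-3 + √(2 - 2)))*(-9) = (9*(-3 + √0))*(-9) = (9*(-3 + 0))*(-9) = (9*(-3))*(-9) = -27*(-9) = 243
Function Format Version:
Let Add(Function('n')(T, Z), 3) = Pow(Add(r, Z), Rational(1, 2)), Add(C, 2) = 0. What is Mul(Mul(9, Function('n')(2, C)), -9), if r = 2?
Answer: 243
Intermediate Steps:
C = -2 (C = Add(-2, 0) = -2)
Function('n')(T, Z) = Add(-3, Pow(Add(2, Z), Rational(1, 2)))
Mul(Mul(9, Function('n')(2, C)), -9) = Mul(Mul(9, Add(-3, Pow(Add(2, -2), Rational(1, 2)))), -9) = Mul(Mul(9, Add(-3, Pow(0, Rational(1, 2)))), -9) = Mul(Mul(9, Add(-3, 0)), -9) = Mul(Mul(9, -3), -9) = Mul(-27, -9) = 243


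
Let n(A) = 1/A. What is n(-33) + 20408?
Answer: 673463/33 ≈ 20408.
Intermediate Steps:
n(-33) + 20408 = 1/(-33) + 20408 = -1/33 + 20408 = 673463/33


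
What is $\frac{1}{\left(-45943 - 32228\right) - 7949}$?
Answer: $- \frac{1}{86120} \approx -1.1612 \cdot 10^{-5}$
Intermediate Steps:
$\frac{1}{\left(-45943 - 32228\right) - 7949} = \frac{1}{-78171 - 7949} = \frac{1}{-86120} = - \frac{1}{86120}$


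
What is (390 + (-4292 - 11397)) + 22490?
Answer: 7191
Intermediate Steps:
(390 + (-4292 - 11397)) + 22490 = (390 - 15689) + 22490 = -15299 + 22490 = 7191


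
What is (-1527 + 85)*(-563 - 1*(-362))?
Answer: 289842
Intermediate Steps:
(-1527 + 85)*(-563 - 1*(-362)) = -1442*(-563 + 362) = -1442*(-201) = 289842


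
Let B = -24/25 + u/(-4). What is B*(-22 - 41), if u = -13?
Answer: -14427/100 ≈ -144.27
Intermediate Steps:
B = 229/100 (B = -24/25 - 13/(-4) = -24*1/25 - 13*(-¼) = -24/25 + 13/4 = 229/100 ≈ 2.2900)
B*(-22 - 41) = 229*(-22 - 41)/100 = (229/100)*(-63) = -14427/100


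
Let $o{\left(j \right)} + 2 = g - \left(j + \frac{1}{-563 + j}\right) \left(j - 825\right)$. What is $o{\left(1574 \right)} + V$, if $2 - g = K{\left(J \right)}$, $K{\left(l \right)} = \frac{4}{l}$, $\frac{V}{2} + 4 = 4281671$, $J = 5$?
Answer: $\frac{37328174651}{5055} \approx 7.3844 \cdot 10^{6}$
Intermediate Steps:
$V = 8563334$ ($V = -8 + 2 \cdot 4281671 = -8 + 8563342 = 8563334$)
$g = \frac{6}{5}$ ($g = 2 - \frac{4}{5} = \frac{6}{5} \approx 1.2$)
$o{\left(j \right)} = - \frac{4}{5} - \left(-825 + j\right) \left(j + \frac{1}{-563 + j}\right)$ ($o{\left(j \right)} = -2 - \left(- \frac{6}{5} + \left(j + \frac{1}{-563 + j}\right) \left(j - 825\right)\right) = -2 - \left(- \frac{6}{5} + \left(j + \frac{1}{-563 + j}\right) \left(-825 + j\right)\right) = -2 - \left(- \frac{6}{5} + \left(-825 + j\right) \left(j + \frac{1}{-563 + j}\right)\right) = - \frac{4}{5} - \left(-825 + j\right) \left(j + \frac{1}{-563 + j}\right)$)
$o{\left(1574 \right)} + V = \frac{6377 - 3655432416 - 5 \cdot 1574^{3} + 6940 \cdot 1574^{2}}{5 \left(-563 + 1574\right)} + 8563334 = \frac{6377 - 3655432416 - 19497736120 + 6940 \cdot 2477476}{5 \cdot 1011} + 8563334 = \frac{1}{5} \cdot \frac{1}{1011} \left(6377 - 3655432416 - 19497736120 + 17193683440\right) + 8563334 = \frac{1}{5} \cdot \frac{1}{1011} \left(-5959478719\right) + 8563334 = - \frac{5959478719}{5055} + 8563334 = \frac{37328174651}{5055}$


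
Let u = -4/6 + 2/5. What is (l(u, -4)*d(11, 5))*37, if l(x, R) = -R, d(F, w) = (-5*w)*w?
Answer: -18500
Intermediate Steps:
d(F, w) = -5*w²
u = -4/15 (u = -4*⅙ + 2*(⅕) = -⅔ + ⅖ = -4/15 ≈ -0.26667)
(l(u, -4)*d(11, 5))*37 = ((-1*(-4))*(-5*5²))*37 = (4*(-5*25))*37 = (4*(-125))*37 = -500*37 = -18500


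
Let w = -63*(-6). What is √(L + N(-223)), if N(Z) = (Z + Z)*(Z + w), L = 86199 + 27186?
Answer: √44255 ≈ 210.37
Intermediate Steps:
w = 378
L = 113385
N(Z) = 2*Z*(378 + Z) (N(Z) = (Z + Z)*(Z + 378) = (2*Z)*(378 + Z) = 2*Z*(378 + Z))
√(L + N(-223)) = √(113385 + 2*(-223)*(378 - 223)) = √(113385 + 2*(-223)*155) = √(113385 - 69130) = √44255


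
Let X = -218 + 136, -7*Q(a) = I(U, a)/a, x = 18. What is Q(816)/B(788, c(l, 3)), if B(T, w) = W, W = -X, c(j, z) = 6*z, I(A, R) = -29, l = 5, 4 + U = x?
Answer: 29/468384 ≈ 6.1915e-5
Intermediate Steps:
U = 14 (U = -4 + 18 = 14)
Q(a) = 29/(7*a) (Q(a) = -(-29)/(7*a) = 29/(7*a))
X = -82
W = 82 (W = -1*(-82) = 82)
B(T, w) = 82
Q(816)/B(788, c(l, 3)) = ((29/7)/816)/82 = ((29/7)*(1/816))*(1/82) = (29/5712)*(1/82) = 29/468384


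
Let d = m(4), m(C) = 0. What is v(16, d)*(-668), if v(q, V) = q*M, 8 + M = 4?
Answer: 42752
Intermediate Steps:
d = 0
M = -4 (M = -8 + 4 = -4)
v(q, V) = -4*q (v(q, V) = q*(-4) = -4*q)
v(16, d)*(-668) = -4*16*(-668) = -64*(-668) = 42752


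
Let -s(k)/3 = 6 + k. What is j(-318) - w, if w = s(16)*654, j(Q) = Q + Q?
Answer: 42528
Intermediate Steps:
j(Q) = 2*Q
s(k) = -18 - 3*k (s(k) = -3*(6 + k) = -18 - 3*k)
w = -43164 (w = (-18 - 3*16)*654 = (-18 - 48)*654 = -66*654 = -43164)
j(-318) - w = 2*(-318) - 1*(-43164) = -636 + 43164 = 42528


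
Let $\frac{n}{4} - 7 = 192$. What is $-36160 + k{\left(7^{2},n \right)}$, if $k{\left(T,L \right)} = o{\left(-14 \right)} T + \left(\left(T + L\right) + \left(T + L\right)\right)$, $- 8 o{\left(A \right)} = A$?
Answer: $- \frac{137537}{4} \approx -34384.0$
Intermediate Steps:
$n = 796$ ($n = 28 + 4 \cdot 192 = 28 + 768 = 796$)
$o{\left(A \right)} = - \frac{A}{8}$
$k{\left(T,L \right)} = 2 L + \frac{15 T}{4}$ ($k{\left(T,L \right)} = \left(- \frac{1}{8}\right) \left(-14\right) T + \left(\left(T + L\right) + \left(T + L\right)\right) = \frac{7 T}{4} + \left(\left(L + T\right) + \left(L + T\right)\right) = \frac{7 T}{4} + \left(2 L + 2 T\right) = 2 L + \frac{15 T}{4}$)
$-36160 + k{\left(7^{2},n \right)} = -36160 + \left(2 \cdot 796 + \frac{15 \cdot 7^{2}}{4}\right) = -36160 + \left(1592 + \frac{15}{4} \cdot 49\right) = -36160 + \left(1592 + \frac{735}{4}\right) = -36160 + \frac{7103}{4} = - \frac{137537}{4}$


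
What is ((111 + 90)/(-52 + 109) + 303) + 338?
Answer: 12246/19 ≈ 644.53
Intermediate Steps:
((111 + 90)/(-52 + 109) + 303) + 338 = (201/57 + 303) + 338 = (201*(1/57) + 303) + 338 = (67/19 + 303) + 338 = 5824/19 + 338 = 12246/19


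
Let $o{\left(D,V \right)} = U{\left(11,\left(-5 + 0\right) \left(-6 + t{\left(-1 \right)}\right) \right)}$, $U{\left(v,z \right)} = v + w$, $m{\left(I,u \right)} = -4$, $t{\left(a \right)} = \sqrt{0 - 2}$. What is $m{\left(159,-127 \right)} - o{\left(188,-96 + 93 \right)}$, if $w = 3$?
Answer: $-18$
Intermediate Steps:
$t{\left(a \right)} = i \sqrt{2}$ ($t{\left(a \right)} = \sqrt{-2} = i \sqrt{2}$)
$U{\left(v,z \right)} = 3 + v$ ($U{\left(v,z \right)} = v + 3 = 3 + v$)
$o{\left(D,V \right)} = 14$ ($o{\left(D,V \right)} = 3 + 11 = 14$)
$m{\left(159,-127 \right)} - o{\left(188,-96 + 93 \right)} = -4 - 14 = -18$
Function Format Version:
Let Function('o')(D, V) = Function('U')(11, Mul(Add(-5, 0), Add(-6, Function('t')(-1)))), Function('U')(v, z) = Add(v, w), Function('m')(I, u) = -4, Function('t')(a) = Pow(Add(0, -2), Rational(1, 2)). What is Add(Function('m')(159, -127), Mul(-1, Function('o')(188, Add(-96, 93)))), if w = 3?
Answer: -18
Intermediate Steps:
Function('t')(a) = Mul(I, Pow(2, Rational(1, 2))) (Function('t')(a) = Pow(-2, Rational(1, 2)) = Mul(I, Pow(2, Rational(1, 2))))
Function('U')(v, z) = Add(3, v) (Function('U')(v, z) = Add(v, 3) = Add(3, v))
Function('o')(D, V) = 14 (Function('o')(D, V) = Add(3, 11) = 14)
Add(Function('m')(159, -127), Mul(-1, Function('o')(188, Add(-96, 93)))) = Add(-4, Mul(-1, 14)) = Add(-4, -14) = -18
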